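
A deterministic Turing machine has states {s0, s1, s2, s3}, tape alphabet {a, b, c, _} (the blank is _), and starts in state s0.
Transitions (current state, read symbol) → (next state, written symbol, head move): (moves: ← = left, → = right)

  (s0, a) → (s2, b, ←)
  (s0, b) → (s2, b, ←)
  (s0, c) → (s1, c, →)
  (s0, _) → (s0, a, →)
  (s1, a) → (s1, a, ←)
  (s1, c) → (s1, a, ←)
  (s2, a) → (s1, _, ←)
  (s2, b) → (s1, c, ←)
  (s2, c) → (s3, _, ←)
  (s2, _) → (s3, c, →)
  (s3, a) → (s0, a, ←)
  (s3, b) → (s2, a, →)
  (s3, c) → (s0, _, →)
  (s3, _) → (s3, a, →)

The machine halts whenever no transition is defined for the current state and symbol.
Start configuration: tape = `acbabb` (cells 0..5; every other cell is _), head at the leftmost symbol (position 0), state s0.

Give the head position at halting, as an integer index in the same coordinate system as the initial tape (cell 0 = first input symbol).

-2

s0 | __[a]cbabb   read a → write b, move ←, go to s2
s2 | _[_]bcbabb   read _ → write c, move →, go to s3
s3 | _c[b]cbabb   read b → write a, move →, go to s2
s2 | _ca[c]babb   read c → write _, move ←, go to s3
s3 | _c[a]_babb   read a → write a, move ←, go to s0
s0 | _[c]a_babb   read c → write c, move →, go to s1
s1 | _c[a]_babb   read a → write a, move ←, go to s1
s1 | _[c]a_babb   read c → write a, move ←, go to s1
s1 | [_]aa_babb
At halt the head is at cell -2.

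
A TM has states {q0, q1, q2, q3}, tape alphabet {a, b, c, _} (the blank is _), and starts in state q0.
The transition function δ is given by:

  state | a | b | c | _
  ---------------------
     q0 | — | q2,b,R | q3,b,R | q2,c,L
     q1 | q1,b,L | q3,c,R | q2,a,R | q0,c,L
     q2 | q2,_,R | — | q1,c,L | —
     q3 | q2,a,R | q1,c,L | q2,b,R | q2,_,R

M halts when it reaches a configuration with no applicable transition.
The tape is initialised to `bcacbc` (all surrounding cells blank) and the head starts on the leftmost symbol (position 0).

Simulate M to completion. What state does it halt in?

q2

q0 | [b]cacbc   read b → write b, move R, go to q2
q2 | b[c]acbc   read c → write c, move L, go to q1
q1 | [b]cacbc   read b → write c, move R, go to q3
q3 | c[c]acbc   read c → write b, move R, go to q2
q2 | cb[a]cbc   read a → write _, move R, go to q2
q2 | cb_[c]bc   read c → write c, move L, go to q1
q1 | cb[_]cbc   read _ → write c, move L, go to q0
q0 | c[b]ccbc   read b → write b, move R, go to q2
q2 | cb[c]cbc   read c → write c, move L, go to q1
q1 | c[b]ccbc   read b → write c, move R, go to q3
q3 | cc[c]cbc   read c → write b, move R, go to q2
q2 | ccb[c]bc   read c → write c, move L, go to q1
q1 | cc[b]cbc   read b → write c, move R, go to q3
q3 | ccc[c]bc   read c → write b, move R, go to q2
q2 | cccb[b]c
No transition is defined for (q2, b); M halts in state q2.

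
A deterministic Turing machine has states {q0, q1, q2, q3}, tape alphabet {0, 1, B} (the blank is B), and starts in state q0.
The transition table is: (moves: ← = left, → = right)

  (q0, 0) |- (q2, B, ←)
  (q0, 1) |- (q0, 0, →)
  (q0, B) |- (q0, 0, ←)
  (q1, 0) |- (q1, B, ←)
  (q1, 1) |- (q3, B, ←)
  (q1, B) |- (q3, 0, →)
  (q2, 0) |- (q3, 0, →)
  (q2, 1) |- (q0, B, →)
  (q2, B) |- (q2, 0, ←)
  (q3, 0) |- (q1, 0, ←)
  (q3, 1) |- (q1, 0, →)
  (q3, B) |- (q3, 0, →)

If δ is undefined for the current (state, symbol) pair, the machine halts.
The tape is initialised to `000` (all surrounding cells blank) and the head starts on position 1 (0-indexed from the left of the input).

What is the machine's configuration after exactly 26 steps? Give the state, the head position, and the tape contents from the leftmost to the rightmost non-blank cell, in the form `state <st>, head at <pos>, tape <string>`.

q0 | BBB0[0]0   read 0 → write B, move ←, go to q2
q2 | BBB[0]B0   read 0 → write 0, move →, go to q3
q3 | BBB0[B]0   read B → write 0, move →, go to q3
q3 | BBB00[0]   read 0 → write 0, move ←, go to q1
q1 | BBB0[0]0   read 0 → write B, move ←, go to q1
q1 | BBB[0]B0   read 0 → write B, move ←, go to q1
q1 | BB[B]BB0   read B → write 0, move →, go to q3
q3 | BB0[B]B0   read B → write 0, move →, go to q3
q3 | BB00[B]0   read B → write 0, move →, go to q3
q3 | BB000[0]   read 0 → write 0, move ←, go to q1
q1 | BB00[0]0   read 0 → write B, move ←, go to q1
q1 | BB0[0]B0   read 0 → write B, move ←, go to q1
q1 | BB[0]BB0   read 0 → write B, move ←, go to q1
q1 | B[B]BBB0   read B → write 0, move →, go to q3
q3 | B0[B]BB0   read B → write 0, move →, go to q3
q3 | B00[B]B0   read B → write 0, move →, go to q3
q3 | B000[B]0   read B → write 0, move →, go to q3
q3 | B0000[0]   read 0 → write 0, move ←, go to q1
q1 | B000[0]0   read 0 → write B, move ←, go to q1
q1 | B00[0]B0   read 0 → write B, move ←, go to q1
q1 | B0[0]BB0   read 0 → write B, move ←, go to q1
q1 | B[0]BBB0   read 0 → write B, move ←, go to q1
q1 | [B]BBBB0   read B → write 0, move →, go to q3
q3 | 0[B]BBB0   read B → write 0, move →, go to q3
q3 | 00[B]BB0   read B → write 0, move →, go to q3
q3 | 000[B]B0   read B → write 0, move →, go to q3
q3 | 0000[B]0
After 26 steps: state q3, head at 1, tape 0000B0.

state q3, head at 1, tape 0000B0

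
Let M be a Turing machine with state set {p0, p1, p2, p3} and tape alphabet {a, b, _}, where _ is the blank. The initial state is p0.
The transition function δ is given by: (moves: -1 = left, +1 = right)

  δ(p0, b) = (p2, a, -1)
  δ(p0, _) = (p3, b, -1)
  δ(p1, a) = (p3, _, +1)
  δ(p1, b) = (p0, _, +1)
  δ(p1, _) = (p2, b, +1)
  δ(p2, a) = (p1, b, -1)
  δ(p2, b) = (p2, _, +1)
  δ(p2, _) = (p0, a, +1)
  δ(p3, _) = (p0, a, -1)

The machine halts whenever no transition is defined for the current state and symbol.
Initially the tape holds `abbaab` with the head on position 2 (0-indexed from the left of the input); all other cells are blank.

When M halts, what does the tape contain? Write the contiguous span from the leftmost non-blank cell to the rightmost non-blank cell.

abbb__ab

p0 | ab[b]aab__   read b → write a, move -1, go to p2
p2 | a[b]aaab__   read b → write _, move +1, go to p2
p2 | a_[a]aab__   read a → write b, move -1, go to p1
p1 | a[_]baab__   read _ → write b, move +1, go to p2
p2 | ab[b]aab__   read b → write _, move +1, go to p2
p2 | ab_[a]ab__   read a → write b, move -1, go to p1
p1 | ab[_]bab__   read _ → write b, move +1, go to p2
p2 | abb[b]ab__   read b → write _, move +1, go to p2
p2 | abb_[a]b__   read a → write b, move -1, go to p1
p1 | abb[_]bb__   read _ → write b, move +1, go to p2
p2 | abbb[b]b__   read b → write _, move +1, go to p2
p2 | abbb_[b]__   read b → write _, move +1, go to p2
p2 | abbb__[_]_   read _ → write a, move +1, go to p0
p0 | abbb__a[_]   read _ → write b, move -1, go to p3
p3 | abbb__[a]b
The non-blank tape span at halt is abbb__ab.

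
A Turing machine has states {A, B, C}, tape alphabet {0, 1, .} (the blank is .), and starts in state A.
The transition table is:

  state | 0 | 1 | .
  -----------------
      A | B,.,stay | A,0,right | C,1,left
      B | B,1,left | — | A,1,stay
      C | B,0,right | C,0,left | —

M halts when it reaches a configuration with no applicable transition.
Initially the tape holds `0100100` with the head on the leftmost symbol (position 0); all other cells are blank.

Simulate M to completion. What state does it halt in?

A | [0]100100.   read 0 → write ., move stay, go to B
B | [.]100100.   read . → write 1, move stay, go to A
A | [1]100100.   read 1 → write 0, move right, go to A
A | 0[1]00100.   read 1 → write 0, move right, go to A
A | 00[0]0100.   read 0 → write ., move stay, go to B
B | 00[.]0100.   read . → write 1, move stay, go to A
A | 00[1]0100.   read 1 → write 0, move right, go to A
A | 000[0]100.   read 0 → write ., move stay, go to B
B | 000[.]100.   read . → write 1, move stay, go to A
A | 000[1]100.   read 1 → write 0, move right, go to A
A | 0000[1]00.   read 1 → write 0, move right, go to A
A | 00000[0]0.   read 0 → write ., move stay, go to B
B | 00000[.]0.   read . → write 1, move stay, go to A
A | 00000[1]0.   read 1 → write 0, move right, go to A
A | 000000[0].   read 0 → write ., move stay, go to B
B | 000000[.].   read . → write 1, move stay, go to A
A | 000000[1].   read 1 → write 0, move right, go to A
A | 0000000[.]   read . → write 1, move left, go to C
C | 000000[0]1   read 0 → write 0, move right, go to B
B | 0000000[1]
No transition is defined for (B, 1); M halts in state B.

B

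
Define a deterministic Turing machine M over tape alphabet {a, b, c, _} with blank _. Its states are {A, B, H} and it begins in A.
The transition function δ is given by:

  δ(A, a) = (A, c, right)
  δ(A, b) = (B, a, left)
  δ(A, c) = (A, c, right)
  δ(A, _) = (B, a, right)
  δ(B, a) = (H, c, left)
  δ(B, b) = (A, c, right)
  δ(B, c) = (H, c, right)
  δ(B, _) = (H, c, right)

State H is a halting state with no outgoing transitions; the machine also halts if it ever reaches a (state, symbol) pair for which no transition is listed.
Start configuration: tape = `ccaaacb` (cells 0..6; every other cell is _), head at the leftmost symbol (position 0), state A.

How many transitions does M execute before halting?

A | [c]caaacb   read c → write c, move right, go to A
A | c[c]aaacb   read c → write c, move right, go to A
A | cc[a]aacb   read a → write c, move right, go to A
A | ccc[a]acb   read a → write c, move right, go to A
A | cccc[a]cb   read a → write c, move right, go to A
A | ccccc[c]b   read c → write c, move right, go to A
A | cccccc[b]   read b → write a, move left, go to B
B | ccccc[c]a   read c → write c, move right, go to H
H | cccccc[a]
M halts after 8 transitions.

8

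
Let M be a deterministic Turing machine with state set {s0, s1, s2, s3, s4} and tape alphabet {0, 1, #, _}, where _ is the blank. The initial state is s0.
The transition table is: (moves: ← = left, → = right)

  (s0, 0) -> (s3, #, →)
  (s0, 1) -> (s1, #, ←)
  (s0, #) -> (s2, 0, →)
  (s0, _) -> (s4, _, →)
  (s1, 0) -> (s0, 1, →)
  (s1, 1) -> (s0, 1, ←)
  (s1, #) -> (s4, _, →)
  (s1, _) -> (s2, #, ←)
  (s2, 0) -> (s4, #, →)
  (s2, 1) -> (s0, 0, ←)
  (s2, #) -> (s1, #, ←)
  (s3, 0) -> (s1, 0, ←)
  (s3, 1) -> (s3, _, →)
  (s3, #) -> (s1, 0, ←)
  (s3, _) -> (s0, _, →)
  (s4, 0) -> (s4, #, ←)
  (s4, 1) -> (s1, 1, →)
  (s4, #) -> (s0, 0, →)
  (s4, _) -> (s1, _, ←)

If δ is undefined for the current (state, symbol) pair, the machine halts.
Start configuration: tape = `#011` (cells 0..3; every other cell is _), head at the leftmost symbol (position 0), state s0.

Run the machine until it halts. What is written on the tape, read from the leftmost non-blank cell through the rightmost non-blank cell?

0_10

s0 | [#]011_   read # → write 0, move →, go to s2
s2 | 0[0]11_   read 0 → write #, move →, go to s4
s4 | 0#[1]1_   read 1 → write 1, move →, go to s1
s1 | 0#1[1]_   read 1 → write 1, move ←, go to s0
s0 | 0#[1]1_   read 1 → write #, move ←, go to s1
s1 | 0[#]#1_   read # → write _, move →, go to s4
s4 | 0_[#]1_   read # → write 0, move →, go to s0
s0 | 0_0[1]_   read 1 → write #, move ←, go to s1
s1 | 0_[0]#_   read 0 → write 1, move →, go to s0
s0 | 0_1[#]_   read # → write 0, move →, go to s2
s2 | 0_10[_]
The non-blank tape span at halt is 0_10.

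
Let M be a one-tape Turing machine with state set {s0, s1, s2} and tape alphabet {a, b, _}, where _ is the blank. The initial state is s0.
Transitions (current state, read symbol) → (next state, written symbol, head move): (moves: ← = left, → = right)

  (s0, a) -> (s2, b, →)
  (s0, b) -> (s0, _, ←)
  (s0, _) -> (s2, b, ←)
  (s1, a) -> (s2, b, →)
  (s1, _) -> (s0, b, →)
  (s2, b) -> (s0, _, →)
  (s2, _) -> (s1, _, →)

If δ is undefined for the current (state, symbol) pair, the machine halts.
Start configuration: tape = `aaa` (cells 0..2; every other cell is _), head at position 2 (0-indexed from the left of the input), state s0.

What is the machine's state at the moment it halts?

s1

s0 | aa[a]___   read a → write b, move →, go to s2
s2 | aab[_]__   read _ → write _, move →, go to s1
s1 | aab_[_]_   read _ → write b, move →, go to s0
s0 | aab_b[_]   read _ → write b, move ←, go to s2
s2 | aab_[b]b   read b → write _, move →, go to s0
s0 | aab__[b]   read b → write _, move ←, go to s0
s0 | aab_[_]_   read _ → write b, move ←, go to s2
s2 | aab[_]b_   read _ → write _, move →, go to s1
s1 | aab_[b]_
No transition is defined for (s1, b); M halts in state s1.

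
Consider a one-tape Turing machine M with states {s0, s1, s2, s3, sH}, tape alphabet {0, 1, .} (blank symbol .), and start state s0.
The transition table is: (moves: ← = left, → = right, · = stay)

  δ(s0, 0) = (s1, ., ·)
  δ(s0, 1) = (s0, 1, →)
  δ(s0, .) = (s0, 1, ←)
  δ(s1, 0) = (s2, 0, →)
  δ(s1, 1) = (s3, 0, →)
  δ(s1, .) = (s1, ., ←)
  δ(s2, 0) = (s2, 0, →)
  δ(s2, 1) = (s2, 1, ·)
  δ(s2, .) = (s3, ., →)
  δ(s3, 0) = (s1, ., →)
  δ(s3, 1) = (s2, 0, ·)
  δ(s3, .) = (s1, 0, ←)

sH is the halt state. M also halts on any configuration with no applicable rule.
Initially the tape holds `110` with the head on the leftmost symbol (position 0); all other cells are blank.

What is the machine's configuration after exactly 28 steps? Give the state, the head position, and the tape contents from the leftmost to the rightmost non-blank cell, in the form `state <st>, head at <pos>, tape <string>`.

state s2, head at 3, tape 100

s0 | [1]10...   read 1 → write 1, move →, go to s0
s0 | 1[1]0...   read 1 → write 1, move →, go to s0
s0 | 11[0]...   read 0 → write ., move ·, go to s1
s1 | 11[.]...   read . → write ., move ←, go to s1
s1 | 1[1]....   read 1 → write 0, move →, go to s3
s3 | 10[.]...   read . → write 0, move ←, go to s1
s1 | 1[0]0...   read 0 → write 0, move →, go to s2
s2 | 10[0]...   read 0 → write 0, move →, go to s2
s2 | 100[.]..   read . → write ., move →, go to s3
s3 | 100.[.].   read . → write 0, move ←, go to s1
s1 | 100[.]0.   read . → write ., move ←, go to s1
s1 | 10[0].0.   read 0 → write 0, move →, go to s2
s2 | 100[.]0.   read . → write ., move →, go to s3
s3 | 100.[0].   read 0 → write ., move →, go to s1
s1 | 100..[.]   read . → write ., move ←, go to s1
s1 | 100.[.].   read . → write ., move ←, go to s1
s1 | 100[.]..   read . → write ., move ←, go to s1
s1 | 10[0]...   read 0 → write 0, move →, go to s2
s2 | 100[.]..   read . → write ., move →, go to s3
s3 | 100.[.].   read . → write 0, move ←, go to s1
s1 | 100[.]0.   read . → write ., move ←, go to s1
s1 | 10[0].0.   read 0 → write 0, move →, go to s2
s2 | 100[.]0.   read . → write ., move →, go to s3
s3 | 100.[0].   read 0 → write ., move →, go to s1
s1 | 100..[.]   read . → write ., move ←, go to s1
s1 | 100.[.].   read . → write ., move ←, go to s1
s1 | 100[.]..   read . → write ., move ←, go to s1
s1 | 10[0]...   read 0 → write 0, move →, go to s2
s2 | 100[.]..
After 28 steps: state s2, head at 3, tape 100.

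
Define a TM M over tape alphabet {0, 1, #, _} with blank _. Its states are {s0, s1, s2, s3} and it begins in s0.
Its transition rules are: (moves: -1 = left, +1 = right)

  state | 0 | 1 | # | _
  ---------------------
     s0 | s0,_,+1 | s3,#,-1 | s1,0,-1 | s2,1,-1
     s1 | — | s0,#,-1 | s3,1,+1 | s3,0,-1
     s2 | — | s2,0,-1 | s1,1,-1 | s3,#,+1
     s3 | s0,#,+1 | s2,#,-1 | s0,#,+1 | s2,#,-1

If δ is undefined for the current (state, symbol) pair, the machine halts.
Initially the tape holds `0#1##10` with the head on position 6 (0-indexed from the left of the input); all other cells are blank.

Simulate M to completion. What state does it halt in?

s1

state=s0 head=6 tape=0#1##1[0]__   (s0,0)→(s0,_,+1)
state=s0 head=7 tape=0#1##1_[_]_   (s0,_)→(s2,1,-1)
state=s2 head=6 tape=0#1##1[_]1_   (s2,_)→(s3,#,+1)
state=s3 head=7 tape=0#1##1#[1]_   (s3,1)→(s2,#,-1)
state=s2 head=6 tape=0#1##1[#]#_   (s2,#)→(s1,1,-1)
state=s1 head=5 tape=0#1##[1]1#_   (s1,1)→(s0,#,-1)
state=s0 head=4 tape=0#1#[#]#1#_   (s0,#)→(s1,0,-1)
state=s1 head=3 tape=0#1[#]0#1#_   (s1,#)→(s3,1,+1)
state=s3 head=4 tape=0#11[0]#1#_   (s3,0)→(s0,#,+1)
state=s0 head=5 tape=0#11#[#]1#_   (s0,#)→(s1,0,-1)
state=s1 head=4 tape=0#11[#]01#_   (s1,#)→(s3,1,+1)
state=s3 head=5 tape=0#111[0]1#_   (s3,0)→(s0,#,+1)
state=s0 head=6 tape=0#111#[1]#_   (s0,1)→(s3,#,-1)
state=s3 head=5 tape=0#111[#]##_   (s3,#)→(s0,#,+1)
state=s0 head=6 tape=0#111#[#]#_   (s0,#)→(s1,0,-1)
state=s1 head=5 tape=0#111[#]0#_   (s1,#)→(s3,1,+1)
state=s3 head=6 tape=0#1111[0]#_   (s3,0)→(s0,#,+1)
state=s0 head=7 tape=0#1111#[#]_   (s0,#)→(s1,0,-1)
state=s1 head=6 tape=0#1111[#]0_   (s1,#)→(s3,1,+1)
state=s3 head=7 tape=0#11111[0]_   (s3,0)→(s0,#,+1)
state=s0 head=8 tape=0#11111#[_]   (s0,_)→(s2,1,-1)
state=s2 head=7 tape=0#11111[#]1   (s2,#)→(s1,1,-1)
state=s1 head=6 tape=0#1111[1]11   (s1,1)→(s0,#,-1)
state=s0 head=5 tape=0#111[1]#11   (s0,1)→(s3,#,-1)
state=s3 head=4 tape=0#11[1]##11   (s3,1)→(s2,#,-1)
state=s2 head=3 tape=0#1[1]###11   (s2,1)→(s2,0,-1)
state=s2 head=2 tape=0#[1]0###11   (s2,1)→(s2,0,-1)
state=s2 head=1 tape=0[#]00###11   (s2,#)→(s1,1,-1)
state=s1 head=0 tape=[0]100###11
No transition is defined for (s1, 0); M halts in state s1.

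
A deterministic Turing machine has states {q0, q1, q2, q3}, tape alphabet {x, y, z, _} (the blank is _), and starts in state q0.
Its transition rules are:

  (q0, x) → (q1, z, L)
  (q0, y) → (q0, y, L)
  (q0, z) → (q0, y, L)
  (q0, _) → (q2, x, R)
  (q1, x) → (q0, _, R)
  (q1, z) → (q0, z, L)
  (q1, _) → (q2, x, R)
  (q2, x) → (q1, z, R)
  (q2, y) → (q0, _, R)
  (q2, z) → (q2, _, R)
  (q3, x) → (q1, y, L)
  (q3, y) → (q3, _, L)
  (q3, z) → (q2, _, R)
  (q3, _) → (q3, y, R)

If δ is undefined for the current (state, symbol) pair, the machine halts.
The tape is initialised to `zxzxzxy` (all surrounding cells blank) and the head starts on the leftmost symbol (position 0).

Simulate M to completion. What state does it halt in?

q0 | _[z]xzxzxy__   read z → write y, move L, go to q0
q0 | [_]yxzxzxy__   read _ → write x, move R, go to q2
q2 | x[y]xzxzxy__   read y → write _, move R, go to q0
q0 | x_[x]zxzxy__   read x → write z, move L, go to q1
q1 | x[_]zzxzxy__   read _ → write x, move R, go to q2
q2 | xx[z]zxzxy__   read z → write _, move R, go to q2
q2 | xx_[z]xzxy__   read z → write _, move R, go to q2
q2 | xx__[x]zxy__   read x → write z, move R, go to q1
q1 | xx__z[z]xy__   read z → write z, move L, go to q0
q0 | xx__[z]zxy__   read z → write y, move L, go to q0
q0 | xx_[_]yzxy__   read _ → write x, move R, go to q2
q2 | xx_x[y]zxy__   read y → write _, move R, go to q0
q0 | xx_x_[z]xy__   read z → write y, move L, go to q0
q0 | xx_x[_]yxy__   read _ → write x, move R, go to q2
q2 | xx_xx[y]xy__   read y → write _, move R, go to q0
q0 | xx_xx_[x]y__   read x → write z, move L, go to q1
q1 | xx_xx[_]zy__   read _ → write x, move R, go to q2
q2 | xx_xxx[z]y__   read z → write _, move R, go to q2
q2 | xx_xxx_[y]__   read y → write _, move R, go to q0
q0 | xx_xxx__[_]_   read _ → write x, move R, go to q2
q2 | xx_xxx__x[_]
No transition is defined for (q2, _); M halts in state q2.

q2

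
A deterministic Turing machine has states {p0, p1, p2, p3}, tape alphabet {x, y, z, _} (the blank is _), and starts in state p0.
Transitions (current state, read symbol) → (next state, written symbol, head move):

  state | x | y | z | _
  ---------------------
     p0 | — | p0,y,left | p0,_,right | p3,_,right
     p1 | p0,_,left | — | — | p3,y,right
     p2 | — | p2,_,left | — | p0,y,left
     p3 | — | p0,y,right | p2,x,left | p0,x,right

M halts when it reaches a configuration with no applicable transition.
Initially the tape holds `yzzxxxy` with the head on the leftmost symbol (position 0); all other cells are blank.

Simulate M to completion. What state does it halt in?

state=p0 head=0 tape=_[y]zzxxxy   (p0,y)→(p0,y,left)
state=p0 head=-1 tape=[_]yzzxxxy   (p0,_)→(p3,_,right)
state=p3 head=0 tape=_[y]zzxxxy   (p3,y)→(p0,y,right)
state=p0 head=1 tape=_y[z]zxxxy   (p0,z)→(p0,_,right)
state=p0 head=2 tape=_y_[z]xxxy   (p0,z)→(p0,_,right)
state=p0 head=3 tape=_y__[x]xxy
No transition is defined for (p0, x); M halts in state p0.

p0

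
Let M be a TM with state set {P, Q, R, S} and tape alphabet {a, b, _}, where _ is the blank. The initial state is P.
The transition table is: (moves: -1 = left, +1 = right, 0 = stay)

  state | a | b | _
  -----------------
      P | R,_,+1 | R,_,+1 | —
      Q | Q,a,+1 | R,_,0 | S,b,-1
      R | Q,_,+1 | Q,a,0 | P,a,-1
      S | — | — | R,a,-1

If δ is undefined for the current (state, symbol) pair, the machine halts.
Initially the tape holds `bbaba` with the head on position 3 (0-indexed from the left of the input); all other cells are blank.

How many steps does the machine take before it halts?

state=P head=3 tape=bba[b]a__   (P,b)→(R,_,+1)
state=R head=4 tape=bba_[a]__   (R,a)→(Q,_,+1)
state=Q head=5 tape=bba__[_]_   (Q,_)→(S,b,-1)
state=S head=4 tape=bba_[_]b_   (S,_)→(R,a,-1)
state=R head=3 tape=bba[_]ab_   (R,_)→(P,a,-1)
state=P head=2 tape=bb[a]aab_   (P,a)→(R,_,+1)
state=R head=3 tape=bb_[a]ab_   (R,a)→(Q,_,+1)
state=Q head=4 tape=bb__[a]b_   (Q,a)→(Q,a,+1)
state=Q head=5 tape=bb__a[b]_   (Q,b)→(R,_,0)
state=R head=5 tape=bb__a[_]_   (R,_)→(P,a,-1)
state=P head=4 tape=bb__[a]a_   (P,a)→(R,_,+1)
state=R head=5 tape=bb___[a]_   (R,a)→(Q,_,+1)
state=Q head=6 tape=bb____[_]   (Q,_)→(S,b,-1)
state=S head=5 tape=bb___[_]b   (S,_)→(R,a,-1)
state=R head=4 tape=bb__[_]ab   (R,_)→(P,a,-1)
state=P head=3 tape=bb_[_]aab
M halts after 15 transitions.

15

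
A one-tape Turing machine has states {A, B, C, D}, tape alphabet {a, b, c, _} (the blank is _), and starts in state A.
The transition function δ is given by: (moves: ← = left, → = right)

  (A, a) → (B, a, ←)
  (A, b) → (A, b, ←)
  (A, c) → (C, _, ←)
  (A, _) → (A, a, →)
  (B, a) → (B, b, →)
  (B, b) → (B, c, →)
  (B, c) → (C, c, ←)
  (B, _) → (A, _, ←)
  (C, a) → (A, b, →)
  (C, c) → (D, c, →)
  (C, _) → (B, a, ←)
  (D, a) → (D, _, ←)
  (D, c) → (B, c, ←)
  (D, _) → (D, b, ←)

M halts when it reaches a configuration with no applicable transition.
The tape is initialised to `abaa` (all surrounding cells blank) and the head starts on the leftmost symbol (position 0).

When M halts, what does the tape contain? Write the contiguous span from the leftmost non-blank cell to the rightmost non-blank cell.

abb_bb

A | __[a]baa_   read a → write a, move ←, go to B
B | _[_]abaa_   read _ → write _, move ←, go to A
A | [_]_abaa_   read _ → write a, move →, go to A
A | a[_]abaa_   read _ → write a, move →, go to A
A | aa[a]baa_   read a → write a, move ←, go to B
B | a[a]abaa_   read a → write b, move →, go to B
B | ab[a]baa_   read a → write b, move →, go to B
B | abb[b]aa_   read b → write c, move →, go to B
B | abbc[a]a_   read a → write b, move →, go to B
B | abbcb[a]_   read a → write b, move →, go to B
B | abbcbb[_]   read _ → write _, move ←, go to A
A | abbcb[b]_   read b → write b, move ←, go to A
A | abbc[b]b_   read b → write b, move ←, go to A
A | abb[c]bb_   read c → write _, move ←, go to C
C | ab[b]_bb_
The non-blank tape span at halt is abb_bb.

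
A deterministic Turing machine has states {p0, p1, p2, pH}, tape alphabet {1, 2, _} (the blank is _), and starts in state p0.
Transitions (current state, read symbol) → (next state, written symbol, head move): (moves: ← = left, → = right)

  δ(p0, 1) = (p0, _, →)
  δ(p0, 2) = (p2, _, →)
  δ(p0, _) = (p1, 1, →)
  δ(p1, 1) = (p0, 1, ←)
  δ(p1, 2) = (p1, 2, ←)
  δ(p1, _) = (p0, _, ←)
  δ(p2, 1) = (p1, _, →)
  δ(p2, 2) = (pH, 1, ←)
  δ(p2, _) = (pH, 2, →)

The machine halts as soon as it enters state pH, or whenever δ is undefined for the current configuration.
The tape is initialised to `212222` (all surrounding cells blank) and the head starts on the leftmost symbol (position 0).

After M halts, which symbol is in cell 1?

p0 | [2]12222   read 2 → write _, move →, go to p2
p2 | _[1]2222   read 1 → write _, move →, go to p1
p1 | __[2]222   read 2 → write 2, move ←, go to p1
p1 | _[_]2222   read _ → write _, move ←, go to p0
p0 | [_]_2222   read _ → write 1, move →, go to p1
p1 | 1[_]2222   read _ → write _, move ←, go to p0
p0 | [1]_2222   read 1 → write _, move →, go to p0
p0 | _[_]2222   read _ → write 1, move →, go to p1
p1 | _1[2]222   read 2 → write 2, move ←, go to p1
p1 | _[1]2222   read 1 → write 1, move ←, go to p0
p0 | [_]12222   read _ → write 1, move →, go to p1
p1 | 1[1]2222   read 1 → write 1, move ←, go to p0
p0 | [1]12222   read 1 → write _, move →, go to p0
p0 | _[1]2222   read 1 → write _, move →, go to p0
p0 | __[2]222   read 2 → write _, move →, go to p2
p2 | ___[2]22   read 2 → write 1, move ←, go to pH
pH | __[_]122
Cell 1 holds _ when M halts.

_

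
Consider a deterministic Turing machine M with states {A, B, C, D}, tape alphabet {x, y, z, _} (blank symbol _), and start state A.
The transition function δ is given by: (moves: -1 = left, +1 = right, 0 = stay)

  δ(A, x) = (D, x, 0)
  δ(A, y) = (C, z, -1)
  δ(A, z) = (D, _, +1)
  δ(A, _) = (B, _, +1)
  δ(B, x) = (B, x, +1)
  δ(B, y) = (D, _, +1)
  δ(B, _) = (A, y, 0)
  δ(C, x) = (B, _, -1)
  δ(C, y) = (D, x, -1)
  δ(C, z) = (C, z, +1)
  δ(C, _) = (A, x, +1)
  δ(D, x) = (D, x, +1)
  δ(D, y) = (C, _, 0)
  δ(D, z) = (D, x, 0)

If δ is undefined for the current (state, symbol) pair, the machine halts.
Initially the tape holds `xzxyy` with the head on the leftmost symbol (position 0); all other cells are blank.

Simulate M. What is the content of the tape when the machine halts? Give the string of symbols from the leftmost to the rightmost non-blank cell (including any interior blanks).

x__zzzz

A | __[x]zxyy   read x → write x, move 0, go to D
D | __[x]zxyy   read x → write x, move +1, go to D
D | __x[z]xyy   read z → write x, move 0, go to D
D | __x[x]xyy   read x → write x, move +1, go to D
D | __xx[x]yy   read x → write x, move +1, go to D
D | __xxx[y]y   read y → write _, move 0, go to C
C | __xxx[_]y   read _ → write x, move +1, go to A
A | __xxxx[y]   read y → write z, move -1, go to C
C | __xxx[x]z   read x → write _, move -1, go to B
B | __xx[x]_z   read x → write x, move +1, go to B
B | __xxx[_]z   read _ → write y, move 0, go to A
A | __xxx[y]z   read y → write z, move -1, go to C
C | __xx[x]zz   read x → write _, move -1, go to B
B | __x[x]_zz   read x → write x, move +1, go to B
B | __xx[_]zz   read _ → write y, move 0, go to A
A | __xx[y]zz   read y → write z, move -1, go to C
C | __x[x]zzz   read x → write _, move -1, go to B
B | __[x]_zzz   read x → write x, move +1, go to B
B | __x[_]zzz   read _ → write y, move 0, go to A
A | __x[y]zzz   read y → write z, move -1, go to C
C | __[x]zzzz   read x → write _, move -1, go to B
B | _[_]_zzzz   read _ → write y, move 0, go to A
A | _[y]_zzzz   read y → write z, move -1, go to C
C | [_]z_zzzz   read _ → write x, move +1, go to A
A | x[z]_zzzz   read z → write _, move +1, go to D
D | x_[_]zzzz
The non-blank tape span at halt is x__zzzz.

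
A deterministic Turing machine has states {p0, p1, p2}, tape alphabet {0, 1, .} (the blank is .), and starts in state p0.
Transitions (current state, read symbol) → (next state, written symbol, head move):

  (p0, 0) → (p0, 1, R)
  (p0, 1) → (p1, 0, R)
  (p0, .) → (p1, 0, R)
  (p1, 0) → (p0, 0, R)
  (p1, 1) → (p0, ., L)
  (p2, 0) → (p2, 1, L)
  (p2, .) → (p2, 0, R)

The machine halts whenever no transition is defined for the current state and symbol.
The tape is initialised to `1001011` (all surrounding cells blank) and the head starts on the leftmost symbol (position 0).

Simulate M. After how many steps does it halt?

state=p0 head=0 tape=[1]001011.   (p0,1)→(p1,0,R)
state=p1 head=1 tape=0[0]01011.   (p1,0)→(p0,0,R)
state=p0 head=2 tape=00[0]1011.   (p0,0)→(p0,1,R)
state=p0 head=3 tape=001[1]011.   (p0,1)→(p1,0,R)
state=p1 head=4 tape=0010[0]11.   (p1,0)→(p0,0,R)
state=p0 head=5 tape=00100[1]1.   (p0,1)→(p1,0,R)
state=p1 head=6 tape=001000[1].   (p1,1)→(p0,.,L)
state=p0 head=5 tape=00100[0]..   (p0,0)→(p0,1,R)
state=p0 head=6 tape=001001[.].   (p0,.)→(p1,0,R)
state=p1 head=7 tape=0010010[.]
M halts after 9 transitions.

9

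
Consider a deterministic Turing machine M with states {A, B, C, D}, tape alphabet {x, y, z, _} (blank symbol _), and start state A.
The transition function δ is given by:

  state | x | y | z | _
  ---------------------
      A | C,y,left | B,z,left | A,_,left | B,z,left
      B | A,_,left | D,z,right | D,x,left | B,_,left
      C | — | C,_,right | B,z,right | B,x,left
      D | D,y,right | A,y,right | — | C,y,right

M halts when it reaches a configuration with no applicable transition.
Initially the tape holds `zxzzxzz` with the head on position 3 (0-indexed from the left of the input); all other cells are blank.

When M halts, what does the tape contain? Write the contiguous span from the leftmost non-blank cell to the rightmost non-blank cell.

A | zxz[z]xzz   read z → write _, move left, go to A
A | zx[z]_xzz   read z → write _, move left, go to A
A | z[x]__xzz   read x → write y, move left, go to C
C | [z]y__xzz   read z → write z, move right, go to B
B | z[y]__xzz   read y → write z, move right, go to D
D | zz[_]_xzz   read _ → write y, move right, go to C
C | zzy[_]xzz   read _ → write x, move left, go to B
B | zz[y]xxzz   read y → write z, move right, go to D
D | zzz[x]xzz   read x → write y, move right, go to D
D | zzzy[x]zz   read x → write y, move right, go to D
D | zzzyy[z]z
The non-blank tape span at halt is zzzyyzz.

zzzyyzz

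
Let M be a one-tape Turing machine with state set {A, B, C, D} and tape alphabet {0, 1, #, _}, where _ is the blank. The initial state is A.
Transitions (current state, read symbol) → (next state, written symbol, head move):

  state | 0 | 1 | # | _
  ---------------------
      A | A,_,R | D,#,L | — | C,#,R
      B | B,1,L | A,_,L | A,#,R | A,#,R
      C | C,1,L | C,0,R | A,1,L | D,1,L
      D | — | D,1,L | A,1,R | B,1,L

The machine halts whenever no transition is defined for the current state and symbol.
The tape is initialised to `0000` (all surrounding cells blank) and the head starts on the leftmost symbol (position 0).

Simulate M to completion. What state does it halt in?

A

state=A head=0 tape=[0]000__   (A,0)→(A,_,R)
state=A head=1 tape=_[0]00__   (A,0)→(A,_,R)
state=A head=2 tape=__[0]0__   (A,0)→(A,_,R)
state=A head=3 tape=___[0]__   (A,0)→(A,_,R)
state=A head=4 tape=____[_]_   (A,_)→(C,#,R)
state=C head=5 tape=____#[_]   (C,_)→(D,1,L)
state=D head=4 tape=____[#]1   (D,#)→(A,1,R)
state=A head=5 tape=____1[1]   (A,1)→(D,#,L)
state=D head=4 tape=____[1]#   (D,1)→(D,1,L)
state=D head=3 tape=___[_]1#   (D,_)→(B,1,L)
state=B head=2 tape=__[_]11#   (B,_)→(A,#,R)
state=A head=3 tape=__#[1]1#   (A,1)→(D,#,L)
state=D head=2 tape=__[#]#1#   (D,#)→(A,1,R)
state=A head=3 tape=__1[#]1#
No transition is defined for (A, #); M halts in state A.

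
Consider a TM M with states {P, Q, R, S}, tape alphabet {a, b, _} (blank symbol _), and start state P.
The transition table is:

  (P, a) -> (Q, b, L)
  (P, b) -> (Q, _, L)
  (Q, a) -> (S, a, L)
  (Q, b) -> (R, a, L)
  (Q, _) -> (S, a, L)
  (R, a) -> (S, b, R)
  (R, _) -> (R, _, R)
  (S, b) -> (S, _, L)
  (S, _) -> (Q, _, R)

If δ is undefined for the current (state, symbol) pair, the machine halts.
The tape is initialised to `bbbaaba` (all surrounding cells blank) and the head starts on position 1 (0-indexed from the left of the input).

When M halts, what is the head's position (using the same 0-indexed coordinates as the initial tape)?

3

state=P head=1 tape=_b[b]baaba   (P,b)→(Q,_,L)
state=Q head=0 tape=_[b]_baaba   (Q,b)→(R,a,L)
state=R head=-1 tape=[_]a_baaba   (R,_)→(R,_,R)
state=R head=0 tape=_[a]_baaba   (R,a)→(S,b,R)
state=S head=1 tape=_b[_]baaba   (S,_)→(Q,_,R)
state=Q head=2 tape=_b_[b]aaba   (Q,b)→(R,a,L)
state=R head=1 tape=_b[_]aaaba   (R,_)→(R,_,R)
state=R head=2 tape=_b_[a]aaba   (R,a)→(S,b,R)
state=S head=3 tape=_b_b[a]aba
At halt the head is at cell 3.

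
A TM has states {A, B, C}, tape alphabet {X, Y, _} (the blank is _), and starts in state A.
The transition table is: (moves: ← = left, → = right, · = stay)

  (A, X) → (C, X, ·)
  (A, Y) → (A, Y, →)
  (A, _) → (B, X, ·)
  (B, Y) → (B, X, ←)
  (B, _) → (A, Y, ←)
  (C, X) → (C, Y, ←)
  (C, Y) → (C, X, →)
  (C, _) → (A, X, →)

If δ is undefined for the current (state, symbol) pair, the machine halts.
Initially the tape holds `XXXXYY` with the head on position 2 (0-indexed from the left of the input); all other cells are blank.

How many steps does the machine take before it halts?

A | _XX[X]XYY__   read X → write X, move ·, go to C
C | _XX[X]XYY__   read X → write Y, move ←, go to C
C | _X[X]YXYY__   read X → write Y, move ←, go to C
C | _[X]YYXYY__   read X → write Y, move ←, go to C
C | [_]YYYXYY__   read _ → write X, move →, go to A
A | X[Y]YYXYY__   read Y → write Y, move →, go to A
A | XY[Y]YXYY__   read Y → write Y, move →, go to A
A | XYY[Y]XYY__   read Y → write Y, move →, go to A
A | XYYY[X]YY__   read X → write X, move ·, go to C
C | XYYY[X]YY__   read X → write Y, move ←, go to C
C | XYY[Y]YYY__   read Y → write X, move →, go to C
C | XYYX[Y]YY__   read Y → write X, move →, go to C
C | XYYXX[Y]Y__   read Y → write X, move →, go to C
C | XYYXXX[Y]__   read Y → write X, move →, go to C
C | XYYXXXX[_]_   read _ → write X, move →, go to A
A | XYYXXXXX[_]   read _ → write X, move ·, go to B
B | XYYXXXXX[X]
M halts after 16 transitions.

16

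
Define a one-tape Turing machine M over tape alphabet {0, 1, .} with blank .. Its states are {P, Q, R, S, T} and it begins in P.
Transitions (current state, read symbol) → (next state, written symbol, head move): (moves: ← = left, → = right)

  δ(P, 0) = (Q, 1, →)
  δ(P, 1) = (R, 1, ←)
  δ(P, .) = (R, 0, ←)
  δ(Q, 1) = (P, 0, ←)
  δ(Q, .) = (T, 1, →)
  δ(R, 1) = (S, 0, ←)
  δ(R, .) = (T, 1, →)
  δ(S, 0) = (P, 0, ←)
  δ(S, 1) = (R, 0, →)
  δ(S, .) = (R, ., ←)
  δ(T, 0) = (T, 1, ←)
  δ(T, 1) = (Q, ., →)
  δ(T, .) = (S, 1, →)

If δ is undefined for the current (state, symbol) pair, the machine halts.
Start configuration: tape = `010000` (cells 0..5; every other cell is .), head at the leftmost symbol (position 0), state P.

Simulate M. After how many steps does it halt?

5

state=P head=0 tape=.[0]10000   (P,0)→(Q,1,→)
state=Q head=1 tape=.1[1]0000   (Q,1)→(P,0,←)
state=P head=0 tape=.[1]00000   (P,1)→(R,1,←)
state=R head=-1 tape=[.]100000   (R,.)→(T,1,→)
state=T head=0 tape=1[1]00000   (T,1)→(Q,.,→)
state=Q head=1 tape=1.[0]0000
M halts after 5 transitions.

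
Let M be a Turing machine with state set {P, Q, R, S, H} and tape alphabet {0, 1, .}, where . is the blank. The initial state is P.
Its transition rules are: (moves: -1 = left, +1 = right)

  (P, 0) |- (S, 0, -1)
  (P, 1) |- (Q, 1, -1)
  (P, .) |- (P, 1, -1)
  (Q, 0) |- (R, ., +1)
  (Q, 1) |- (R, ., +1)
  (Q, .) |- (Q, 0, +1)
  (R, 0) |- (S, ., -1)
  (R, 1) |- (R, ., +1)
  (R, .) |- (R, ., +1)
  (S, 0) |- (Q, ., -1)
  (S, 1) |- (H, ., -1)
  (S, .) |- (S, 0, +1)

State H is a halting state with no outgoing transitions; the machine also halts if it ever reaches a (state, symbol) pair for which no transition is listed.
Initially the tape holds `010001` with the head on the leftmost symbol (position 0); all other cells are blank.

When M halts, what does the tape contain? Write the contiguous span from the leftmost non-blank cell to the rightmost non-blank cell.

0.00

P | .[0]10001   read 0 → write 0, move -1, go to S
S | [.]010001   read . → write 0, move +1, go to S
S | 0[0]10001   read 0 → write ., move -1, go to Q
Q | [0].10001   read 0 → write ., move +1, go to R
R | .[.]10001   read . → write ., move +1, go to R
R | ..[1]0001   read 1 → write ., move +1, go to R
R | ...[0]001   read 0 → write ., move -1, go to S
S | ..[.].001   read . → write 0, move +1, go to S
S | ..0[.]001   read . → write 0, move +1, go to S
S | ..00[0]01   read 0 → write ., move -1, go to Q
Q | ..0[0].01   read 0 → write ., move +1, go to R
R | ..0.[.]01   read . → write ., move +1, go to R
R | ..0..[0]1   read 0 → write ., move -1, go to S
S | ..0.[.].1   read . → write 0, move +1, go to S
S | ..0.0[.]1   read . → write 0, move +1, go to S
S | ..0.00[1]   read 1 → write ., move -1, go to H
H | ..0.0[0].
The non-blank tape span at halt is 0.00.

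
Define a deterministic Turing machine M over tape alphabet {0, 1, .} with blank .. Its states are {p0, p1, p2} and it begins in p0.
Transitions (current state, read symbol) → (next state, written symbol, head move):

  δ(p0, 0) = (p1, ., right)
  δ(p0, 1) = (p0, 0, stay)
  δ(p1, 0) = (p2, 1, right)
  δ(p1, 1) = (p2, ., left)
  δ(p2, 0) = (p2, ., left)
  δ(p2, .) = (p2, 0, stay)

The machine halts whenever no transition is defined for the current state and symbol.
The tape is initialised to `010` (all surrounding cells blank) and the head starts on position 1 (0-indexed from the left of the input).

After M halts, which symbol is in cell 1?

.

state=p0 head=1 tape=0[1]0.   (p0,1)→(p0,0,stay)
state=p0 head=1 tape=0[0]0.   (p0,0)→(p1,.,right)
state=p1 head=2 tape=0.[0].   (p1,0)→(p2,1,right)
state=p2 head=3 tape=0.1[.]   (p2,.)→(p2,0,stay)
state=p2 head=3 tape=0.1[0]   (p2,0)→(p2,.,left)
state=p2 head=2 tape=0.[1].
Cell 1 holds . when M halts.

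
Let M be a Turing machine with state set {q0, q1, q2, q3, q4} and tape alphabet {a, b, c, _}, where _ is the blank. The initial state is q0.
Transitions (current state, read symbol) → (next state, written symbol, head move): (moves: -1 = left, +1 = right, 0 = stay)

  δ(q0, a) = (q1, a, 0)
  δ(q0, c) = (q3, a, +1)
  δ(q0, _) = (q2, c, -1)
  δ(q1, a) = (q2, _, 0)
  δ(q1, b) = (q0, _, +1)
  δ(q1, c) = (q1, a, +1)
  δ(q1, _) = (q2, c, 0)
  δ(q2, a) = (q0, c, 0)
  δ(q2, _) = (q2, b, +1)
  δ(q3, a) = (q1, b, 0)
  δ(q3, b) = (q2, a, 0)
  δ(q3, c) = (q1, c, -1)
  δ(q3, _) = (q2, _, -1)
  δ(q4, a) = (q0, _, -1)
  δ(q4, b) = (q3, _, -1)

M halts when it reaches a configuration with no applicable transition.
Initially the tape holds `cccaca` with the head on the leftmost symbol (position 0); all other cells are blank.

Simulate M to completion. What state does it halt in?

q2

state=q0 head=0 tape=[c]ccaca   (q0,c)→(q3,a,+1)
state=q3 head=1 tape=a[c]caca   (q3,c)→(q1,c,-1)
state=q1 head=0 tape=[a]ccaca   (q1,a)→(q2,_,0)
state=q2 head=0 tape=[_]ccaca   (q2,_)→(q2,b,+1)
state=q2 head=1 tape=b[c]caca
No transition is defined for (q2, c); M halts in state q2.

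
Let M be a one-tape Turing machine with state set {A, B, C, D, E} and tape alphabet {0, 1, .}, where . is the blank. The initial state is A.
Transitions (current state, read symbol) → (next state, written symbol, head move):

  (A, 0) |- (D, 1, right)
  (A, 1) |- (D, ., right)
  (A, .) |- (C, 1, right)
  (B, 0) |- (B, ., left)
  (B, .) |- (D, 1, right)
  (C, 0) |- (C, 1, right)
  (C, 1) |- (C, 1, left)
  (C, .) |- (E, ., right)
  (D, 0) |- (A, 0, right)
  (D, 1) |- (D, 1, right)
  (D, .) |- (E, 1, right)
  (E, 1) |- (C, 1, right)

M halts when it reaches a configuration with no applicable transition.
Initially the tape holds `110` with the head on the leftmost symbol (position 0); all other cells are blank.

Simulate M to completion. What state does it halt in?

E

state=A head=0 tape=[1]10...   (A,1)→(D,.,right)
state=D head=1 tape=.[1]0...   (D,1)→(D,1,right)
state=D head=2 tape=.1[0]...   (D,0)→(A,0,right)
state=A head=3 tape=.10[.]..   (A,.)→(C,1,right)
state=C head=4 tape=.101[.].   (C,.)→(E,.,right)
state=E head=5 tape=.101.[.]
No transition is defined for (E, .); M halts in state E.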